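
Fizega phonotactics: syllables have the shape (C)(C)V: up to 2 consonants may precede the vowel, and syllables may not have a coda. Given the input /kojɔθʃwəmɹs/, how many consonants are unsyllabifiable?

Under (C)(C)V, the unsyllabifiable consonants are /θ/, /m/, /ɹ/, /s/ (no codas are permitted; onsets may contain at most 2 consonants).

4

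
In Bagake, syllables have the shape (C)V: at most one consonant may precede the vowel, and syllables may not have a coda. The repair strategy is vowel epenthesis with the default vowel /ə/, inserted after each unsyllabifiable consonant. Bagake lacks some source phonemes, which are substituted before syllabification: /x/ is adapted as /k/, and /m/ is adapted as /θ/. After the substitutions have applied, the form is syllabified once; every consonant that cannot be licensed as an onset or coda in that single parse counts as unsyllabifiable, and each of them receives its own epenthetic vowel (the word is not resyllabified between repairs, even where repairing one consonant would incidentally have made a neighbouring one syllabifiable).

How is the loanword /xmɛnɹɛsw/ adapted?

Substitution: /x/ → /k/, /m/ → /θ/, giving /kθɛnɹɛsw/.
Syllabifying with onset maximization leaves /k/, /n/, /s/, /w/ stranded (no codas are permitted; onsets are limited to one consonant).
Each unlicensed consonant becomes the onset of a new syllable: /k/ → /kə/, /n/ → /nə/, /s/ → /sə/, /w/ → /wə/.

kəθɛnəɹɛsəwə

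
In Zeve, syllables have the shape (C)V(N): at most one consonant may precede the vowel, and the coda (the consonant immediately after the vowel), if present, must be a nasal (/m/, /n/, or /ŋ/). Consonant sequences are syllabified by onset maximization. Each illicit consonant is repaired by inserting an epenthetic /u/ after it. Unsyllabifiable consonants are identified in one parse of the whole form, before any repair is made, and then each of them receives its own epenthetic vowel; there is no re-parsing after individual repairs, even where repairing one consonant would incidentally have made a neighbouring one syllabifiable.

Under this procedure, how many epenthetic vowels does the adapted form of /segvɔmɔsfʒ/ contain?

The unsyllabifiable consonants are /g/, /s/, /f/, /ʒ/; each receives one epenthetic vowel.

4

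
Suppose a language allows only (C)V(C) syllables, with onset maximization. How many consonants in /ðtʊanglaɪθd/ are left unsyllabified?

3

Under (C)V(C), the unsyllabifiable consonants are /ð/, /g/, /d/ (at most one coda consonant is licensed; onsets are limited to one consonant).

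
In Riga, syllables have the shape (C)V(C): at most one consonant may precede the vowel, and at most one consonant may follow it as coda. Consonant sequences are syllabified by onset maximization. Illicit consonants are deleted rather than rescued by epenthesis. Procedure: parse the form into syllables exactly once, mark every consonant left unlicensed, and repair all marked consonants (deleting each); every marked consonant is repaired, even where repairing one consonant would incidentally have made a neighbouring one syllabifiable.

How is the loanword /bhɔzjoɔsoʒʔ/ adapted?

hɔzjoɔsoʒ

Under (C)V(C), the unsyllabifiable consonants are /b/, /ʔ/ (at most one coda consonant is licensed; onsets are limited to one consonant).
Each unlicensed consonant is deleted: /b/, /ʔ/.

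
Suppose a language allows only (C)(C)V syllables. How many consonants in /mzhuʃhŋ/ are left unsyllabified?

4

Syllabifying with onset maximization leaves /m/, /ʃ/, /h/, /ŋ/ stranded (no codas are permitted; onsets may contain at most 2 consonants).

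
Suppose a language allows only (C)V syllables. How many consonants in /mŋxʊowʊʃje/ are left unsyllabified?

Under (C)V, the unsyllabifiable consonants are /m/, /ŋ/, /ʃ/ (no codas are permitted; onsets are limited to one consonant).

3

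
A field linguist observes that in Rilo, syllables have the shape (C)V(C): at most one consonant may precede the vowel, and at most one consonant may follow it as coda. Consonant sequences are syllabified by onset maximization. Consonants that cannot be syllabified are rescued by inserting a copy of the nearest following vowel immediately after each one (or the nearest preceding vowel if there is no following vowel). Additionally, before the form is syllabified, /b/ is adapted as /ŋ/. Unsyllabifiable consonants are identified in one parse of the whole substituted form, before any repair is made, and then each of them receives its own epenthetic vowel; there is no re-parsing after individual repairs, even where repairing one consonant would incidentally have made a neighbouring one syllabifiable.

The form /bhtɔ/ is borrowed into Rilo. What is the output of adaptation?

Substitution: /b/ → /ŋ/, giving /ŋhtɔ/.
Under (C)V(C), the unsyllabifiable consonants are /ŋ/, /h/ (at most one coda consonant is licensed; onsets are limited to one consonant).
Inserting the epenthetic vowel yields /ŋ/ → /ŋɔ/, /h/ → /hɔ/.

ŋɔhɔtɔ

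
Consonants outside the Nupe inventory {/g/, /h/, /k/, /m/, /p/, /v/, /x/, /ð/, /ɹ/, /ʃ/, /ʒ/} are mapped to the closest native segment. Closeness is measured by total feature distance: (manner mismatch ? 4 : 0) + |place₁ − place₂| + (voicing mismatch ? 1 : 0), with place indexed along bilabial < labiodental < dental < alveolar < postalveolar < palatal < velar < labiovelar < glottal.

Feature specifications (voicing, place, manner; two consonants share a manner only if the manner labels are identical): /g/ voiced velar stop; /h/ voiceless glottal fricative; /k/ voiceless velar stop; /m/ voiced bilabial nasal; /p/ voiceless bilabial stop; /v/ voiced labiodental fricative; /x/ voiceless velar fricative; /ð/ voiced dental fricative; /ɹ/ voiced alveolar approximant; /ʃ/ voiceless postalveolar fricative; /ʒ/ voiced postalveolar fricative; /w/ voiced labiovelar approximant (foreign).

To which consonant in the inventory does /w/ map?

/ɹ/ is closest: same manner (approximant), place distance 4 (labiovelar→alveolar), same voicing; total 4. Next closest is /g/ at distance 5.

ɹ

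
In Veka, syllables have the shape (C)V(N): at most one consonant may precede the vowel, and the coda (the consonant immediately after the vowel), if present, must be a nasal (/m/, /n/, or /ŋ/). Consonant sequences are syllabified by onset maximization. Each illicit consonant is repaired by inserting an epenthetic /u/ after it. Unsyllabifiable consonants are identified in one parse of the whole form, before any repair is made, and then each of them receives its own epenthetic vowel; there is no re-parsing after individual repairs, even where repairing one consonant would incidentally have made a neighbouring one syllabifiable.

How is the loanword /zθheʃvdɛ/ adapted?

zuθuheʃuvudɛ

The consonants /z/, /θ/, /ʃ/, /v/ cannot be parsed into a legal (C)V(N) syllable (only a nasal (/m/, /n/, or /ŋ/) is licensed in coda position; onsets are limited to one consonant).
Inserting the epenthetic vowel yields /z/ → /zu/, /θ/ → /θu/, /ʃ/ → /ʃu/, /v/ → /vu/.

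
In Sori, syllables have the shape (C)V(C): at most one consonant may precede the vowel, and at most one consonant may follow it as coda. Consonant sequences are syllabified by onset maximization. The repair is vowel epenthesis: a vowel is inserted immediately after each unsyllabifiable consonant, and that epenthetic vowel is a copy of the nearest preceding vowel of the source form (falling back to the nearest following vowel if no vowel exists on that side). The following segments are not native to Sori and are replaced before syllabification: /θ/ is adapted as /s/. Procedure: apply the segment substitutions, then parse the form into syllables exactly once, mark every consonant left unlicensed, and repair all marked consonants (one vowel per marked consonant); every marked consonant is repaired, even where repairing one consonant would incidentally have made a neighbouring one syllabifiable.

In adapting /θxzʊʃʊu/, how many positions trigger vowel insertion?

2

After substitution the input is /sxzʊʃʊu/.
The unsyllabifiable consonants are /s/, /x/; each receives one epenthetic vowel.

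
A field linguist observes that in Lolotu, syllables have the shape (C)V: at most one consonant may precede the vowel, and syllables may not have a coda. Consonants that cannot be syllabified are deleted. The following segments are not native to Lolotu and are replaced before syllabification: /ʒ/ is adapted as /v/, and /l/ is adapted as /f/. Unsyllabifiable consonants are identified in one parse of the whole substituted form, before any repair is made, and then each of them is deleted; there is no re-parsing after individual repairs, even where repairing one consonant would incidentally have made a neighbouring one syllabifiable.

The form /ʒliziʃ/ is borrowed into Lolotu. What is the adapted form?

fizi

Substitution: /ʒ/ → /v/, /l/ → /f/, giving /vfiziʃ/.
Under (C)V, the unsyllabifiable consonants are /v/, /ʃ/ (no codas are permitted; onsets are limited to one consonant).
Deleting the stranded consonants removes /v/, /ʃ/.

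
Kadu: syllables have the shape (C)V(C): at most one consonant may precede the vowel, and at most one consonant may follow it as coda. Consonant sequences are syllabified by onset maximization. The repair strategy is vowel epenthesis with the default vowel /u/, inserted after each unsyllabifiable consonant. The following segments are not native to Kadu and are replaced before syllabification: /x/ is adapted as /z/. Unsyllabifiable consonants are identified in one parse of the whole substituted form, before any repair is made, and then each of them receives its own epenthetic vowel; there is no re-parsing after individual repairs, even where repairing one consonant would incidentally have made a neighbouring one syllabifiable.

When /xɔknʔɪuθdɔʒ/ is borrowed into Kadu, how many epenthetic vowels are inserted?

1

After substitution the input is /zɔknʔɪuθdɔʒ/.
The unsyllabifiable consonants are /n/; each receives one epenthetic vowel.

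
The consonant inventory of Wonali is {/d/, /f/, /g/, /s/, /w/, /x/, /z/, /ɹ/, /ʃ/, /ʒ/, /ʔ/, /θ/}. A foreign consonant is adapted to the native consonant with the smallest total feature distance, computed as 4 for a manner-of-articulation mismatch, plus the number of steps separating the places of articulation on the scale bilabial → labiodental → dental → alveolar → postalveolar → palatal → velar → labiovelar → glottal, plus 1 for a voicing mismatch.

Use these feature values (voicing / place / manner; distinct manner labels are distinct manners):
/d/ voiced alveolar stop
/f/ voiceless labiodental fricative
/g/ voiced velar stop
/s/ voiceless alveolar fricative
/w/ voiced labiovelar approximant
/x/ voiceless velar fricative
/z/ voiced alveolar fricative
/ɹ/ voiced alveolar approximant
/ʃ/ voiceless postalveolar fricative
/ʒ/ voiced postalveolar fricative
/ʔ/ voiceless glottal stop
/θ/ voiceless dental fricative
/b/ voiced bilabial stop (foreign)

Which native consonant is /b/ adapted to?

d

/d/ is closest: same manner (stop), place distance 3 (bilabial→alveolar), same voicing; total 3. Next closest is /f/ at distance 6.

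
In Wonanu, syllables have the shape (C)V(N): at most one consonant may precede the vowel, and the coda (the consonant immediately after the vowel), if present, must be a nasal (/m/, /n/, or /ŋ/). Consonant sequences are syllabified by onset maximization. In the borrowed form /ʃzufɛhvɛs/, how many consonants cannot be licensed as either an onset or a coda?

Under (C)V(N), the unsyllabifiable consonants are /ʃ/, /h/, /s/ (only a nasal (/m/, /n/, or /ŋ/) is licensed in coda position; onsets are limited to one consonant).

3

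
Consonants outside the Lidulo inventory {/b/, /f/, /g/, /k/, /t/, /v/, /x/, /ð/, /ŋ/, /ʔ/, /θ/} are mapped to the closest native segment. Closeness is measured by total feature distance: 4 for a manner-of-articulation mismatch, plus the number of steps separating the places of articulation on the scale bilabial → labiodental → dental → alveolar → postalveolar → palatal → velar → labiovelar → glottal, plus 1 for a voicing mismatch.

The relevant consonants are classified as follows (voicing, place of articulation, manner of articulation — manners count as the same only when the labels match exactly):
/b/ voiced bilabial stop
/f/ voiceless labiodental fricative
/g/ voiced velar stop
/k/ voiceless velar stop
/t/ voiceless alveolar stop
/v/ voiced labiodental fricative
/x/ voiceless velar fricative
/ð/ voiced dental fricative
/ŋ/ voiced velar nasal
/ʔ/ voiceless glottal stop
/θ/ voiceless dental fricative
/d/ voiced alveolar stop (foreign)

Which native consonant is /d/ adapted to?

t

/t/ is closest: same manner (stop), place distance 0 (alveolar→alveolar), voicing differs (+1); total 1. Next closest is /b/ at distance 3.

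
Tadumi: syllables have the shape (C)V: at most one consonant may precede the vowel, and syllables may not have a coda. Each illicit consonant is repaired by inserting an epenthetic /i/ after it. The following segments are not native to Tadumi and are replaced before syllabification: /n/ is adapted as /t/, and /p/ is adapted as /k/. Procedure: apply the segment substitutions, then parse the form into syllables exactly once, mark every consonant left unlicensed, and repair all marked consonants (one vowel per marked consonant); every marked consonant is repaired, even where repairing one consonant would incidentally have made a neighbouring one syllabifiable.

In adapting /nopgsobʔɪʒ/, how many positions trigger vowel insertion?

After substitution the input is /tokgsobʔɪʒ/.
The unsyllabifiable consonants are /k/, /g/, /b/, /ʒ/; each receives one epenthetic vowel.

4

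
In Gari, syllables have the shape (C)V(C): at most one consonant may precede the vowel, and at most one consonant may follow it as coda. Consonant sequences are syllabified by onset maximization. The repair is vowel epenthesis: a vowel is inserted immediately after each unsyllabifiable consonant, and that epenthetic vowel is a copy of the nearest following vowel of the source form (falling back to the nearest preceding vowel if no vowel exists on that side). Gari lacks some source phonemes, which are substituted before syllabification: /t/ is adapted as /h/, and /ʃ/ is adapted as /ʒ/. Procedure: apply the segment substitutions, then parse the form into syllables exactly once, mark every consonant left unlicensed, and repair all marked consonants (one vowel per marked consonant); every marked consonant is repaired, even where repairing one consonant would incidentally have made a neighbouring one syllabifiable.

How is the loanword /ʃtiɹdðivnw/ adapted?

ʒihiɹdiðivniwi

Substitution: /ʃ/ → /ʒ/, /t/ → /h/, giving /ʒhiɹdðivnw/.
Syllabifying with onset maximization leaves /ʒ/, /d/, /n/, /w/ stranded (at most one coda consonant is licensed; onsets are limited to one consonant).
Epenthesis after each stranded consonant: /ʒ/ → /ʒi/, /d/ → /di/, /n/ → /ni/, /w/ → /wi/.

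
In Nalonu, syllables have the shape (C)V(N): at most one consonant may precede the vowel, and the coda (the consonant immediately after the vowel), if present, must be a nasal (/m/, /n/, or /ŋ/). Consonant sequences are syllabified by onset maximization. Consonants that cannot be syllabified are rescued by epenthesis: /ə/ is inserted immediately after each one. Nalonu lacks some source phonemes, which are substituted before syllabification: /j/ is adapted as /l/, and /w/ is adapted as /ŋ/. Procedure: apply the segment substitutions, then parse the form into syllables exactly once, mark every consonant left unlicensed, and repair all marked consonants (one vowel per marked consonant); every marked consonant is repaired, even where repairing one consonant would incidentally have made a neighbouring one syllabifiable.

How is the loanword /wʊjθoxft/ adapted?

ŋʊləθoxəfətə

Substitution: /w/ → /ŋ/, /j/ → /l/, giving /ŋʊlθoxft/.
Under (C)V(N), the unsyllabifiable consonants are /l/, /x/, /f/, /t/ (only a nasal (/m/, /n/, or /ŋ/) is licensed in coda position; onsets are limited to one consonant).
Inserting the epenthetic vowel yields /l/ → /lə/, /x/ → /xə/, /f/ → /fə/, /t/ → /tə/.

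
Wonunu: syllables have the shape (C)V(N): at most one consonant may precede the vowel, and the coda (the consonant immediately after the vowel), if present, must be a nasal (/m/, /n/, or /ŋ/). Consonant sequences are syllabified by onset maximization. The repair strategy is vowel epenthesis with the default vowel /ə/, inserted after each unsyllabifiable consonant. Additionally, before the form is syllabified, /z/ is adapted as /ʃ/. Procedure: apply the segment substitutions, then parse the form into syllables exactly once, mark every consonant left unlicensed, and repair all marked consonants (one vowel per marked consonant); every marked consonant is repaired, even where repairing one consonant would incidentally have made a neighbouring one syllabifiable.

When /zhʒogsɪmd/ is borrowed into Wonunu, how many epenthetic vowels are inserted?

4

After substitution the input is /ʃhʒogsɪmd/.
The unsyllabifiable consonants are /ʃ/, /h/, /g/, /d/; each receives one epenthetic vowel.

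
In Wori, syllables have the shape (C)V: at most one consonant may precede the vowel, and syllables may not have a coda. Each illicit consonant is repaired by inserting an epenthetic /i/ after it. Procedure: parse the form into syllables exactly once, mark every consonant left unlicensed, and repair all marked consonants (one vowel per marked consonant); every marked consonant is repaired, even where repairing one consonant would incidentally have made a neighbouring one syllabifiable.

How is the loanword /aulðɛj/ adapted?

Under (C)V, the unsyllabifiable consonants are /l/, /j/ (no codas are permitted; onsets are limited to one consonant).
Inserting the epenthetic vowel yields /l/ → /li/, /j/ → /ji/.

auliðɛji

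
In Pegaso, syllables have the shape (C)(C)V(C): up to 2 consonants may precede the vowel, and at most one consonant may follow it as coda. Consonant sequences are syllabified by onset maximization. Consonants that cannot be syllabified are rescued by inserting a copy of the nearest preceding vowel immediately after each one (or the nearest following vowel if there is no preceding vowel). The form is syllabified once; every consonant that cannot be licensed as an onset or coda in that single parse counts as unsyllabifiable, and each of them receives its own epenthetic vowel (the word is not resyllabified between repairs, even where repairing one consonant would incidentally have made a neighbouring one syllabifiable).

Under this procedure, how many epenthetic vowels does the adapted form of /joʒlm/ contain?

2

The unsyllabifiable consonants are /l/, /m/; each receives one epenthetic vowel.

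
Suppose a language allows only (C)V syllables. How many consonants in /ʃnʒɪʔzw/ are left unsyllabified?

5

Under (C)V, the unsyllabifiable consonants are /ʃ/, /n/, /ʔ/, /z/, /w/ (no codas are permitted; onsets are limited to one consonant).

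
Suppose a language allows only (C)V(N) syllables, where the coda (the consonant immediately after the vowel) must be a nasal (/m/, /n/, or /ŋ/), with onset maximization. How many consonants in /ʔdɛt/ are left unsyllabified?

2

The consonants /ʔ/, /t/ cannot be parsed into a legal (C)V(N) syllable (only a nasal (/m/, /n/, or /ŋ/) is licensed in coda position; onsets are limited to one consonant).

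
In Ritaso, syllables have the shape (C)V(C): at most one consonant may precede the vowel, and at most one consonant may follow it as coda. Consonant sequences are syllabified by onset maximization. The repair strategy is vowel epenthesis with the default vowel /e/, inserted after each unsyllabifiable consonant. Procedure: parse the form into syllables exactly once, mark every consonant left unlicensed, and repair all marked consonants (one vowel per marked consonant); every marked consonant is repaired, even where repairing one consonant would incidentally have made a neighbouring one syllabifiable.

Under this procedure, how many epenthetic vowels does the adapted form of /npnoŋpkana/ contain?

The unsyllabifiable consonants are /n/, /p/, /p/; each receives one epenthetic vowel.

3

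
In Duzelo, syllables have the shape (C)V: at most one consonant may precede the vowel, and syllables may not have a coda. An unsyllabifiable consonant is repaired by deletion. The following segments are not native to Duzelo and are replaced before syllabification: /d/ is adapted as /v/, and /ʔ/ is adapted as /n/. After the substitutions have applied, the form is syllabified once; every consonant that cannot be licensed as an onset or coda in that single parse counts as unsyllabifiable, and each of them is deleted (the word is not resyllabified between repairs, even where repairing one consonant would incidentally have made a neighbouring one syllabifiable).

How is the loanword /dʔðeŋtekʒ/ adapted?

ðete

Substitution: /d/ → /v/, /ʔ/ → /n/, giving /vnðeŋtekʒ/.
Under (C)V, the unsyllabifiable consonants are /v/, /n/, /ŋ/, /k/, /ʒ/ (no codas are permitted; onsets are limited to one consonant).
Deletion applies to /v/, /n/, /ŋ/, /k/, /ʒ/.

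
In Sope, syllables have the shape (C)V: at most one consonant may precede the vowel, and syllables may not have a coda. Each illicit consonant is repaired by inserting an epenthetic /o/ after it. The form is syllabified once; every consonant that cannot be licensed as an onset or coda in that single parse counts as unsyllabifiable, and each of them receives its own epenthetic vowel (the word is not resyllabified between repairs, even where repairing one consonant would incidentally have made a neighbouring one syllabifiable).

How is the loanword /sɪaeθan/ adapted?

Syllabifying with onset maximization leaves /n/ stranded (no codas are permitted; onsets are limited to one consonant).
Each unlicensed consonant becomes the onset of a new syllable: /n/ → /no/.

sɪaeθano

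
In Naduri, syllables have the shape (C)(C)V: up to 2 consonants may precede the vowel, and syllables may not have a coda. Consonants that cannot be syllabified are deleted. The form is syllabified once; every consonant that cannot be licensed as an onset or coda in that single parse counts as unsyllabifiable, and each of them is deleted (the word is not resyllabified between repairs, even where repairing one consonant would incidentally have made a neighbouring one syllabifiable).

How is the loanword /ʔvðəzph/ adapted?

Syllabifying with onset maximization leaves /ʔ/, /z/, /p/, /h/ stranded (no codas are permitted; onsets may contain at most 2 consonants).
Each unlicensed consonant is deleted: /ʔ/, /z/, /p/, /h/.

vðə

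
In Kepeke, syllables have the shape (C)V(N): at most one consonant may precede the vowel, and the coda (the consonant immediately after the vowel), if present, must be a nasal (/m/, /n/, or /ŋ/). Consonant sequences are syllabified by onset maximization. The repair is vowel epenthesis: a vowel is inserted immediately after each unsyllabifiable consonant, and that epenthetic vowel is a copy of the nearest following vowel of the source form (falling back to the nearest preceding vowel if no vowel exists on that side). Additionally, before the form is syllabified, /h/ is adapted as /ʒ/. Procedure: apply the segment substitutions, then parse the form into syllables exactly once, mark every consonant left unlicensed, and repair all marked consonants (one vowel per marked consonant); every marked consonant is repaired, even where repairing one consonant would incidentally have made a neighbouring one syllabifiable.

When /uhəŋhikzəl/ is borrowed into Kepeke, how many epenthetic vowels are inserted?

2

After substitution the input is /uʒəŋʒikzəl/.
The unsyllabifiable consonants are /k/, /l/; each receives one epenthetic vowel.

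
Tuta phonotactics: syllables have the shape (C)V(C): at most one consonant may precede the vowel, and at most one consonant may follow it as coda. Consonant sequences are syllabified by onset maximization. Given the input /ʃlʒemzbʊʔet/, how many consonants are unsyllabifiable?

The consonants /ʃ/, /l/, /z/ cannot be parsed into a legal (C)V(C) syllable (at most one coda consonant is licensed; onsets are limited to one consonant).

3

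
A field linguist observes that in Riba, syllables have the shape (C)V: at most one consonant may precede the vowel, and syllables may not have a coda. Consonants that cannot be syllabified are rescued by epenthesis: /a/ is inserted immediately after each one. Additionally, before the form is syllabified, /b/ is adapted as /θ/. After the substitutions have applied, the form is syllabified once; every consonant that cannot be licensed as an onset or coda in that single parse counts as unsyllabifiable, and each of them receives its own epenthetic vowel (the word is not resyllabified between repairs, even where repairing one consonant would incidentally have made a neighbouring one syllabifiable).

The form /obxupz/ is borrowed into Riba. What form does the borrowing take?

Substitution: /b/ → /θ/, giving /oθxupz/.
Syllabifying with onset maximization leaves /θ/, /p/, /z/ stranded (no codas are permitted; onsets are limited to one consonant).
Each unlicensed consonant becomes the onset of a new syllable: /θ/ → /θa/, /p/ → /pa/, /z/ → /za/.

oθaxupaza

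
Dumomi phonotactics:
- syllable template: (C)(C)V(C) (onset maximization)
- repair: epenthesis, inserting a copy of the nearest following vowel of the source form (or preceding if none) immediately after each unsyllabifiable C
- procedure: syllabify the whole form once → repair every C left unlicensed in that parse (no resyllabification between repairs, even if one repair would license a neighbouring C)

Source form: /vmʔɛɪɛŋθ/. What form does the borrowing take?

Syllabifying with onset maximization leaves /v/, /θ/ stranded (at most one coda consonant is licensed; onsets may contain at most 2 consonants).
Inserting the epenthetic vowel yields /v/ → /vɛ/, /θ/ → /θɛ/.

vɛmʔɛɪɛŋθɛ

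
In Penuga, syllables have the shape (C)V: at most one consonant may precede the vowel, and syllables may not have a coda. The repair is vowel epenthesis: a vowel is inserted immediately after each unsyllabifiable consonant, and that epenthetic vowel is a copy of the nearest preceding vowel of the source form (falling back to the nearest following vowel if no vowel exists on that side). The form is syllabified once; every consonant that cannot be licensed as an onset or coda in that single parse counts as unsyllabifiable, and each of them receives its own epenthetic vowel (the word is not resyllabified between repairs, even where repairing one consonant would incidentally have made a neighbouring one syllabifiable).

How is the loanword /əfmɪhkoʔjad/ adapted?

Syllabifying with onset maximization leaves /f/, /h/, /ʔ/, /d/ stranded (no codas are permitted; onsets are limited to one consonant).
Epenthesis after each stranded consonant: /f/ → /fə/, /h/ → /hɪ/, /ʔ/ → /ʔo/, /d/ → /da/.

əfəmɪhɪkoʔojada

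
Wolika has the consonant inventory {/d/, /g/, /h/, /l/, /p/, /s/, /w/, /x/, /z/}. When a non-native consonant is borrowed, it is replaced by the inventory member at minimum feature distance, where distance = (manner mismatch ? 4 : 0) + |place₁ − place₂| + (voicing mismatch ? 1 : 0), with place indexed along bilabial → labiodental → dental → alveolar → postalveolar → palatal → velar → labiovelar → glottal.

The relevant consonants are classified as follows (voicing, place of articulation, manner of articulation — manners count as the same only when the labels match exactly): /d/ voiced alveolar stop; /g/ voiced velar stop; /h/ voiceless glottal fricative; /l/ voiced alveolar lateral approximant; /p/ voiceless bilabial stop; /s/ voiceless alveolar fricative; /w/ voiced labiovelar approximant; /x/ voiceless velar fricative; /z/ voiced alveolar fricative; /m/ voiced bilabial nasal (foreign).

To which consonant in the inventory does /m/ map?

p

/p/ is closest: manner differs (nasal→stop, +4), place distance 0 (bilabial→bilabial), voicing differs (+1); total 5. Next closest is /d/ at distance 7.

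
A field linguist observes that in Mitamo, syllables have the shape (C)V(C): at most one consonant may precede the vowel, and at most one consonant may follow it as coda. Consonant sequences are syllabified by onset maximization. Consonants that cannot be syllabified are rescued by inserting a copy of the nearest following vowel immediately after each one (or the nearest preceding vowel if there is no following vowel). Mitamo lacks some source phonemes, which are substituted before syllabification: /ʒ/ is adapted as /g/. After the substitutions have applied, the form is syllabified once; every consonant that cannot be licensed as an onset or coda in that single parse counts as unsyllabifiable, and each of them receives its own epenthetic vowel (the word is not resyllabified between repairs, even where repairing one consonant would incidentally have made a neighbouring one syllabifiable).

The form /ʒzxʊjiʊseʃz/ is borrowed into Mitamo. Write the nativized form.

Substitution: /ʒ/ → /g/, giving /gzxʊjiʊseʃz/.
The consonants /g/, /z/, /z/ cannot be parsed into a legal (C)V(C) syllable (at most one coda consonant is licensed; onsets are limited to one consonant).
Epenthesis after each stranded consonant: /g/ → /gʊ/, /z/ → /zʊ/, /z/ → /ze/.

gʊzʊxʊjiʊseʃze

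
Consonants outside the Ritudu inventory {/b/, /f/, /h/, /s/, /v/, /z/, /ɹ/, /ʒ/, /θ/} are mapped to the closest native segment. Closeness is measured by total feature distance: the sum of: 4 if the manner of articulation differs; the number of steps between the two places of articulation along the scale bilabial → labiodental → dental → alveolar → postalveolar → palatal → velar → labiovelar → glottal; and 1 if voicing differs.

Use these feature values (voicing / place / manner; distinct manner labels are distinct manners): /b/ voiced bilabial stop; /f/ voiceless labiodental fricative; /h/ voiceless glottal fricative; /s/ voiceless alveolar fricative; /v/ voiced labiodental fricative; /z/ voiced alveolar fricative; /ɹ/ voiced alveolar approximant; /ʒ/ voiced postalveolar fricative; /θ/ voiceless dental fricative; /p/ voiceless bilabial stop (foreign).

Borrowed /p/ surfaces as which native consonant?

/b/ is closest: same manner (stop), place distance 0 (bilabial→bilabial), voicing differs (+1); total 1. Next closest is /f/ at distance 5.

b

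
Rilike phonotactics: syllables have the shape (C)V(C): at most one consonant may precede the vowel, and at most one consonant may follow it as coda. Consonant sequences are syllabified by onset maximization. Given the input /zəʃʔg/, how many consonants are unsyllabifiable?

Under (C)V(C), the unsyllabifiable consonants are /ʔ/, /g/ (at most one coda consonant is licensed; onsets are limited to one consonant).

2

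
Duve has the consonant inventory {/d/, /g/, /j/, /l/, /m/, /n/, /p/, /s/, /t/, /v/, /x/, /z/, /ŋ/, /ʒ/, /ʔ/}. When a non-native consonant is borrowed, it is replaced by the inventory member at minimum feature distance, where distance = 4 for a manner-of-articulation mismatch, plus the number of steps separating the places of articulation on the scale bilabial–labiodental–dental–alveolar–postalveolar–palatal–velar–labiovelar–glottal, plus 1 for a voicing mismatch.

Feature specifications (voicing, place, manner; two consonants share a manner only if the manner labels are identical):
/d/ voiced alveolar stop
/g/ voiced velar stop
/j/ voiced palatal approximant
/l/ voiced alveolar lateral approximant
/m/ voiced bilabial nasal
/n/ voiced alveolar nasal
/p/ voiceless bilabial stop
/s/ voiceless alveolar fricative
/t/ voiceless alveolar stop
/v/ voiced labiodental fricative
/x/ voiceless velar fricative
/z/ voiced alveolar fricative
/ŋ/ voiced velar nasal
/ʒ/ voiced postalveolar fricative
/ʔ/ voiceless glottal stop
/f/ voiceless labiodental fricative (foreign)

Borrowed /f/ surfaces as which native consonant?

v

/v/ is closest: same manner (fricative), place distance 0 (labiodental→labiodental), voicing differs (+1); total 1. Next closest is /s/ at distance 2.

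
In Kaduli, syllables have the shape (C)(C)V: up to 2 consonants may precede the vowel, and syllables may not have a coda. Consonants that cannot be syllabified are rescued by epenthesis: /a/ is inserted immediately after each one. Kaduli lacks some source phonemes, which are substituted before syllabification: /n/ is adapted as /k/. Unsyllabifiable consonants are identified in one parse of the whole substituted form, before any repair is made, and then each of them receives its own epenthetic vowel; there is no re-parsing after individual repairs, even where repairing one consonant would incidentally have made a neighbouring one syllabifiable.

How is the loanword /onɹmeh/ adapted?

okaɹmeha

Substitution: /n/ → /k/, giving /okɹmeh/.
Syllabifying with onset maximization leaves /k/, /h/ stranded (no codas are permitted; onsets may contain at most 2 consonants).
Each unlicensed consonant becomes the onset of a new syllable: /k/ → /ka/, /h/ → /ha/.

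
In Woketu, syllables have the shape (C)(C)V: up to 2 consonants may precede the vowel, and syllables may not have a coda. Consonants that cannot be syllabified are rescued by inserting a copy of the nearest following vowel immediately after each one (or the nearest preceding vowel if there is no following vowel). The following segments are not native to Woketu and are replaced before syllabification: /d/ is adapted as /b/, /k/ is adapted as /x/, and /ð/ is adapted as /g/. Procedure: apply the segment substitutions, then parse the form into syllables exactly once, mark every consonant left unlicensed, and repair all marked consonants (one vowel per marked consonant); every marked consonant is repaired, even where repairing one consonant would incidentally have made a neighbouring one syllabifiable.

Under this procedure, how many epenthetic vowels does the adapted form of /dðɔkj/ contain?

After substitution the input is /bgɔxj/.
The unsyllabifiable consonants are /x/, /j/; each receives one epenthetic vowel.

2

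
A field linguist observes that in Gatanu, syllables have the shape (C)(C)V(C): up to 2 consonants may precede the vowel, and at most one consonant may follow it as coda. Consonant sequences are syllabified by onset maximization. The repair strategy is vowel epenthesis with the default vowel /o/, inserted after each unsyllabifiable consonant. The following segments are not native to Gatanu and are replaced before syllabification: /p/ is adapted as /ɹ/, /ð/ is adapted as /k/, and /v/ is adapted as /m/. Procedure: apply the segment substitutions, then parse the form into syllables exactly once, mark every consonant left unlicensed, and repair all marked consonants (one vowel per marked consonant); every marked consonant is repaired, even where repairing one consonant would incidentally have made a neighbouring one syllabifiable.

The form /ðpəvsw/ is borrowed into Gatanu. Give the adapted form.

kɹəmsowo

Substitution: /ð/ → /k/, /p/ → /ɹ/, /v/ → /m/, giving /kɹəmsw/.
Syllabifying with onset maximization leaves /s/, /w/ stranded (at most one coda consonant is licensed; onsets may contain at most 2 consonants).
Each unlicensed consonant becomes the onset of a new syllable: /s/ → /so/, /w/ → /wo/.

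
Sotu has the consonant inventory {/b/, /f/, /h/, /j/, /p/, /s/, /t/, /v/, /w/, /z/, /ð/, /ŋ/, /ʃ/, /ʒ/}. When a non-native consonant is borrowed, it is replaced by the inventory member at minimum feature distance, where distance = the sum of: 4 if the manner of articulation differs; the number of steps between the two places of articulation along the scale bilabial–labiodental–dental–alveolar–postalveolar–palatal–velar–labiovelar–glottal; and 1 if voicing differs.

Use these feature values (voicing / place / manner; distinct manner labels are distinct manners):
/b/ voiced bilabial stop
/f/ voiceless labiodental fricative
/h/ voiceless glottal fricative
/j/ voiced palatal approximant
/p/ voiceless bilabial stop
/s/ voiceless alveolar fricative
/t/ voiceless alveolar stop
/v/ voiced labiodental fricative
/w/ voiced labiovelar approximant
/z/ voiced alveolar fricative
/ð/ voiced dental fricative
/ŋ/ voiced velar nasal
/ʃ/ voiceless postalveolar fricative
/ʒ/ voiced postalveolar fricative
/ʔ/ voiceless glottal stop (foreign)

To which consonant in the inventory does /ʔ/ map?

/h/ is closest: manner differs (stop→fricative, +4), place distance 0 (glottal→glottal), same voicing; total 4. Next closest is /t/ at distance 5.

h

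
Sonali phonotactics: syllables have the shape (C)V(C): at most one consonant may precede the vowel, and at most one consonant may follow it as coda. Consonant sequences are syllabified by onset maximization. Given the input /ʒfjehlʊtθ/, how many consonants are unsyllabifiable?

The consonants /ʒ/, /f/, /θ/ cannot be parsed into a legal (C)V(C) syllable (at most one coda consonant is licensed; onsets are limited to one consonant).

3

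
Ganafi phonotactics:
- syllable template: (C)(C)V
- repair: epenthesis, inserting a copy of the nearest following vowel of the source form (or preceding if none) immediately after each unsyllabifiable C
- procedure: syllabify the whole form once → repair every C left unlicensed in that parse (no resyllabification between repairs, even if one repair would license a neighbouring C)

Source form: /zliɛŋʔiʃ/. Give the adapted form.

The consonants /ʃ/ cannot be parsed into a legal (C)(C)V syllable (no codas are permitted; onsets may contain at most 2 consonants).
Inserting the epenthetic vowel yields /ʃ/ → /ʃi/.

zliɛŋʔiʃi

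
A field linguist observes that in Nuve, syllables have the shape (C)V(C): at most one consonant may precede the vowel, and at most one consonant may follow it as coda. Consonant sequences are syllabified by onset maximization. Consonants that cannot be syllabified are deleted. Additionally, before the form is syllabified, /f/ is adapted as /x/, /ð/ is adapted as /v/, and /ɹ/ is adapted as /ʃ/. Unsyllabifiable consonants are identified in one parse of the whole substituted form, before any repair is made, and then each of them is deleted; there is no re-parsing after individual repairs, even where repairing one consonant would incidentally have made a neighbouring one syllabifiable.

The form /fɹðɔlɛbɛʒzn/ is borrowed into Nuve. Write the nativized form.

vɔlɛbɛʒ

Substitution: /f/ → /x/, /ɹ/ → /ʃ/, /ð/ → /v/, giving /xʃvɔlɛbɛʒzn/.
The consonants /x/, /ʃ/, /z/, /n/ cannot be parsed into a legal (C)V(C) syllable (at most one coda consonant is licensed; onsets are limited to one consonant).
Deleting the stranded consonants removes /x/, /ʃ/, /z/, /n/.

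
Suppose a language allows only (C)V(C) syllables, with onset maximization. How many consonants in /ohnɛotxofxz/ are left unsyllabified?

Syllabifying with onset maximization leaves /x/, /z/ stranded (at most one coda consonant is licensed; onsets are limited to one consonant).

2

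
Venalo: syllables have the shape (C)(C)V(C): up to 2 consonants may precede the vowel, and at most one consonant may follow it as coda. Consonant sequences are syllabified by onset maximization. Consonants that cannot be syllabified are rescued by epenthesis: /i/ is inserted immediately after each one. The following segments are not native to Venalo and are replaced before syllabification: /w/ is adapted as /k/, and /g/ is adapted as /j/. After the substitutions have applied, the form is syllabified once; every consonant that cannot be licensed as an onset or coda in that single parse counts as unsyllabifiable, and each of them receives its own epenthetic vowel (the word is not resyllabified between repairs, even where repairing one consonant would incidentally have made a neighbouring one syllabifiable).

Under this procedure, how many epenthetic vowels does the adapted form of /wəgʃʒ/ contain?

2

After substitution the input is /kəjʃʒ/.
The unsyllabifiable consonants are /ʃ/, /ʒ/; each receives one epenthetic vowel.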